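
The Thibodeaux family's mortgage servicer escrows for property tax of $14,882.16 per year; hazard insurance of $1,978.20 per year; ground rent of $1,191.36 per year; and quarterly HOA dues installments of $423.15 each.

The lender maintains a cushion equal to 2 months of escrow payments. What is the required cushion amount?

Property tax: $14,882.16 per year
Hazard insurance: $1,978.20 per year
Ground rent: $1,191.36 per year
HOA dues: $423.15 × 4 = $1,692.60 per year
Total annual escrow = $19,744.32
Base monthly escrow = $19,744.32 ÷ 12 = $1,645.36
Cushion = 2 × $1,645.36 = $3,290.72

$3,290.72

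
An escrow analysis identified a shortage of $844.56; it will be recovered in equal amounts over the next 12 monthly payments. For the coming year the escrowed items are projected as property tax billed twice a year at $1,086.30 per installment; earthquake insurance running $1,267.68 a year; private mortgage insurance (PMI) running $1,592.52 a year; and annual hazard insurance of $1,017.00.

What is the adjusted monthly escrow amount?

Property tax: $1,086.30 × 2 = $2,172.60 annually
Earthquake insurance: $1,267.68 annually
Private mortgage insurance (PMI): $1,592.52 annually
Hazard insurance: $1,017.00 annually
Annual escrow total = $6,049.80
Monthly escrow = $6,049.80 ÷ 12 = $504.15
Monthly shortage recovery: $844.56 ÷ 12 = $70.38
New monthly escrow = $504.15 + $70.38 = $574.53

$574.53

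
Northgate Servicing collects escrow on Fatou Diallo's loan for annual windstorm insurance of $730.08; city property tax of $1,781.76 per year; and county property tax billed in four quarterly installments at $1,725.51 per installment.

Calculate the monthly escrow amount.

Windstorm insurance: $730.08 annually
City property tax: $1,781.76 annually
County property tax: $1,725.51 × 4 = $6,902.04 annually
Total per year = $730.08 + $1,781.76 + $6,902.04 = $9,413.88
Per month = $9,413.88 / 12 = $784.49

$784.49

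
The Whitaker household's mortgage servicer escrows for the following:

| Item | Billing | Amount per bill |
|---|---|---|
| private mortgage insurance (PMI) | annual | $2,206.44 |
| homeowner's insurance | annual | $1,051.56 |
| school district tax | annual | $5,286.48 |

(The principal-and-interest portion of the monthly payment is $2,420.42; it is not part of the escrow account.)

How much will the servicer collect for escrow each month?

$712.04

Private mortgage insurance (PMI) = $2,206.44
Homeowner's insurance = $1,051.56
School district tax = $5,286.48
Total per year = $8,544.48
Per month = $8,544.48 ÷ 12 = $712.04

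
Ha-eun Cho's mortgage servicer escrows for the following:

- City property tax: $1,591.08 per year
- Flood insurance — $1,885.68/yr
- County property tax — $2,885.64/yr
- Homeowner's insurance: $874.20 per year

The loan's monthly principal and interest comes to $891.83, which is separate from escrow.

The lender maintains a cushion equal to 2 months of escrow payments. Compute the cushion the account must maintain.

$1,206.10

City property tax: $1,591.08
Flood insurance: $1,885.68
County property tax: $2,885.64
Homeowner's insurance: $874.20
Combined annual = $1,591.08 + $1,885.68 + $2,885.64 + $874.20 = $7,236.60
Monthly escrow = $7,236.60 ÷ 12 = $603.05
Cushion = 2 × $603.05 = $1,206.10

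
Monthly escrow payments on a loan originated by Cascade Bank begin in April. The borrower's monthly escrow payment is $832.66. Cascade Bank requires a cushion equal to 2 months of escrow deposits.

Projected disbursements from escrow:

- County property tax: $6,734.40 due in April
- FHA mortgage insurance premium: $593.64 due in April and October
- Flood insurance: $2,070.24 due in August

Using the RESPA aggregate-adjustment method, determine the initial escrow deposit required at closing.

Cushion = 2 × $832.66 = $1,665.32
Trial balance (start $0, +$832.66 each month, − disbursements):
  Apr: +$832.66 − $7,328.04 → -$6,495.38
  May: +$832.66 → -$5,662.72
  Jun: +$832.66 → -$4,830.06
  Jul: +$832.66 → -$3,997.40
  Aug: +$832.66 − $2,070.24 → -$5,234.98
  Sep: +$832.66 → -$4,402.32
  Oct: +$832.66 − $593.64 → -$4,163.30
  Nov: +$832.66 → -$3,330.64
  Dec: +$832.66 → -$2,497.98
  Jan: +$832.66 → -$1,665.32
  Feb: +$832.66 → -$832.66
  Mar: +$832.66 → $0.00
Lowest trial balance = -$6,495.38 (Apr)
Initial deposit = cushion − low point = $1,665.32 − (-$6,495.38) = $8,160.70

$8,160.70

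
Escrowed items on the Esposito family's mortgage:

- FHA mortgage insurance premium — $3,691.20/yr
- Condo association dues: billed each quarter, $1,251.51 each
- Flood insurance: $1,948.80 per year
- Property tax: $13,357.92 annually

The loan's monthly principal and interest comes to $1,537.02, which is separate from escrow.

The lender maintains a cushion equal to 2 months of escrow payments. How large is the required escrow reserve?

$4,000.66

FHA mortgage insurance premium = $3,691.20
Condo association dues = $1,251.51 × 4 = $5,006.04
Flood insurance = $1,948.80
Property tax = $13,357.92
Annual escrow total = $24,003.96
Monthly escrow = $24,003.96 ÷ 12 = $2,000.33
Reserve = 2 × $2,000.33 = $4,000.66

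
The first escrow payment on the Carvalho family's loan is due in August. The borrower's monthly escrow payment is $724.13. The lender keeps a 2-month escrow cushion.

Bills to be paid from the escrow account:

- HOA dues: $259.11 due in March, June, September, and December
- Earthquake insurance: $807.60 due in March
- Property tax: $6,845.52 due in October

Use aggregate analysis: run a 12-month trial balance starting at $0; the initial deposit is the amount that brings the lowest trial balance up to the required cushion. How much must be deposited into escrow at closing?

$6,380.50

Cushion = 2 × $724.13 = $1,448.26
Trial balance (start $0, +$724.13 each month, − disbursements):
  Aug: +$724.13 → $724.13
  Sep: +$724.13 − $259.11 → $1,189.15
  Oct: +$724.13 − $6,845.52 → -$4,932.24
  Nov: +$724.13 → -$4,208.11
  Dec: +$724.13 − $259.11 → -$3,743.09
  Jan: +$724.13 → -$3,018.96
  Feb: +$724.13 → -$2,294.83
  Mar: +$724.13 − $1,066.71 → -$2,637.41
  Apr: +$724.13 → -$1,913.28
  May: +$724.13 → -$1,189.15
  Jun: +$724.13 − $259.11 → -$724.13
  Jul: +$724.13 → $0.00
Lowest trial balance = -$4,932.24 (Oct)
Initial deposit = cushion − low point = $1,448.26 − (-$4,932.24) = $6,380.50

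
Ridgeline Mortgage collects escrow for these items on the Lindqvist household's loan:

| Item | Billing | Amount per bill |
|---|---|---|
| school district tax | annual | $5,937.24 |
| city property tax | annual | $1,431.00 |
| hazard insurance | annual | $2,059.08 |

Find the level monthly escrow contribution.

School district tax: $5,937.24 per year
City property tax: $1,431.00 per year
Hazard insurance: $2,059.08 per year
Yearly total = $9,427.32
Monthly = $9,427.32 / 12 = $785.61

$785.61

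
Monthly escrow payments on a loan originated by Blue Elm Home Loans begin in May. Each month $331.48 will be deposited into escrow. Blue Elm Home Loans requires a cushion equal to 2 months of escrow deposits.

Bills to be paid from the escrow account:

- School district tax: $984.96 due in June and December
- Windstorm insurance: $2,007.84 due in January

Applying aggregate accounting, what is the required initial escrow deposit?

$1,657.40

Cushion = 2 × $331.48 = $662.96
Trial balance (start $0, +$331.48 each month, − disbursements):
  May: +$331.48 → $331.48
  Jun: +$331.48 − $984.96 → -$322.00
  Jul: +$331.48 → $9.48
  Aug: +$331.48 → $340.96
  Sep: +$331.48 → $672.44
  Oct: +$331.48 → $1,003.92
  Nov: +$331.48 → $1,335.40
  Dec: +$331.48 − $984.96 → $681.92
  Jan: +$331.48 − $2,007.84 → -$994.44
  Feb: +$331.48 → -$662.96
  Mar: +$331.48 → -$331.48
  Apr: +$331.48 → $0.00
Lowest trial balance = -$994.44 (Jan)
Initial deposit = cushion − low point = $662.96 − (-$994.44) = $1,657.40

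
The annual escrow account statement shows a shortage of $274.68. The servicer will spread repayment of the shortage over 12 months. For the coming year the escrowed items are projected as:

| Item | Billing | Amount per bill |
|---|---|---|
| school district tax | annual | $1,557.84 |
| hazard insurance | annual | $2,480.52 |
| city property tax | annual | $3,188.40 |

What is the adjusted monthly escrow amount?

School district tax = $1,557.84
Hazard insurance = $2,480.52
City property tax = $3,188.40
Combined annual = $7,226.76
Monthly escrow = $7,226.76 ÷ 12 = $602.23
Monthly shortage recovery: $274.68 ÷ 12 = $22.89
Adjusted monthly = $602.23 + $22.89 = $625.12

$625.12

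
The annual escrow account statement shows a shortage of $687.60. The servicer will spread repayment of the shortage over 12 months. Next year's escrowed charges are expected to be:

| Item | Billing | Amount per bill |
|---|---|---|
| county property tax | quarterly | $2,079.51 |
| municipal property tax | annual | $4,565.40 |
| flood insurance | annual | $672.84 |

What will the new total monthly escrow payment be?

$1,186.99

County property tax: $2,079.51 × 4 = $8,318.04/yr
Municipal property tax: $4,565.40/yr
Flood insurance: $672.84/yr
Total annual escrow = $13,556.28
Base monthly escrow = $13,556.28 ÷ 12 = $1,129.69
Shortage spread = $687.60 / 12 = $57.30/mo
New monthly escrow = $1,129.69 + $57.30 = $1,186.99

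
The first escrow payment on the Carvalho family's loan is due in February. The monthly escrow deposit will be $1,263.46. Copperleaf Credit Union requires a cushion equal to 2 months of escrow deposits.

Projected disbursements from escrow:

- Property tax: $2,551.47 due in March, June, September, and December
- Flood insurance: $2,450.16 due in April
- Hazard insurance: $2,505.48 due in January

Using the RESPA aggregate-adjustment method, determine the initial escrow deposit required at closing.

Cushion = 2 × $1,263.46 = $2,526.92
Trial balance (start $0, +$1,263.46 each month, − disbursements):
  Feb: +$1,263.46 → $1,263.46
  Mar: +$1,263.46 − $2,551.47 → -$24.55
  Apr: +$1,263.46 − $2,450.16 → -$1,211.25
  May: +$1,263.46 → $52.21
  Jun: +$1,263.46 − $2,551.47 → -$1,235.80
  Jul: +$1,263.46 → $27.66
  Aug: +$1,263.46 → $1,291.12
  Sep: +$1,263.46 − $2,551.47 → $3.11
  Oct: +$1,263.46 → $1,266.57
  Nov: +$1,263.46 → $2,530.03
  Dec: +$1,263.46 − $2,551.47 → $1,242.02
  Jan: +$1,263.46 − $2,505.48 → $0.00
Lowest trial balance = -$1,235.80 (Jun)
Initial deposit = cushion − low point = $2,526.92 − (-$1,235.80) = $3,762.72

$3,762.72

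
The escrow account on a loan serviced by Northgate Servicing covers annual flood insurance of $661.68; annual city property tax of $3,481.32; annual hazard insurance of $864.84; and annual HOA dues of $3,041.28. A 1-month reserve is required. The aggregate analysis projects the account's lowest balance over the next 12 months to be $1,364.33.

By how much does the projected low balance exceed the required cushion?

Flood insurance = $661.68 annually
City property tax = $3,481.32 annually
Hazard insurance = $864.84 annually
HOA dues = $3,041.28 annually
Annual escrow total = $8,049.12
Monthly = $8,049.12 / 12 = $670.76
Cushion = 1 × $670.76 = $670.76
Surplus = $1,364.33 − $670.76 = $693.57

$693.57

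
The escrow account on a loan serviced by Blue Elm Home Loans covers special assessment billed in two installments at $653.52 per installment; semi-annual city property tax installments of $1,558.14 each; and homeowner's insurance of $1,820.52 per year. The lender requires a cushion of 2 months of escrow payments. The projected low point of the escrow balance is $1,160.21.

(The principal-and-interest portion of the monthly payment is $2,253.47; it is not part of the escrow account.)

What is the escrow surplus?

Special assessment = $653.52 × 2 = $1,307.04 per year
City property tax = $1,558.14 × 2 = $3,116.28 per year
Homeowner's insurance = $1,820.52 per year
Total annual escrow = $1,307.04 + $3,116.28 + $1,820.52 = $6,243.84
Base monthly escrow = $6,243.84 ÷ 12 = $520.32
Required cushion = 2 × $520.32 = $1,040.64
Surplus = $1,160.21 − $1,040.64 = $119.57

$119.57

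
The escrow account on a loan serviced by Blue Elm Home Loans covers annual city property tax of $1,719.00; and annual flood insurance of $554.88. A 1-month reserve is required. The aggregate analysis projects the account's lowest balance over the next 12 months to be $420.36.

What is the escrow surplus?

$230.87

City property tax — $1,719.00/yr
Flood insurance — $554.88/yr
Yearly total = $1,719.00 + $554.88 = $2,273.88
Per month = $2,273.88 ÷ 12 = $189.49
Cushion = 1 × $189.49 = $189.49
Surplus = $420.36 − $189.49 = $230.87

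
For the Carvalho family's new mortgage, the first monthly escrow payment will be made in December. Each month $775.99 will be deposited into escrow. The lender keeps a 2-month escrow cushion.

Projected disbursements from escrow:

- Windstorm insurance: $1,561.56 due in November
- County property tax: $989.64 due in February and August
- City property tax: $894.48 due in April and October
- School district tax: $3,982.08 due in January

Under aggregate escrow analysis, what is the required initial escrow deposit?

$4,195.73

Cushion = 2 × $775.99 = $1,551.98
Trial balance (start $0, +$775.99 each month, − disbursements):
  Dec: +$775.99 → $775.99
  Jan: +$775.99 − $3,982.08 → -$2,430.10
  Feb: +$775.99 − $989.64 → -$2,643.75
  Mar: +$775.99 → -$1,867.76
  Apr: +$775.99 − $894.48 → -$1,986.25
  May: +$775.99 → -$1,210.26
  Jun: +$775.99 → -$434.27
  Jul: +$775.99 → $341.72
  Aug: +$775.99 − $989.64 → $128.07
  Sep: +$775.99 → $904.06
  Oct: +$775.99 − $894.48 → $785.57
  Nov: +$775.99 − $1,561.56 → $0.00
Lowest trial balance = -$2,643.75 (Feb)
Initial deposit = cushion − low point = $1,551.98 − (-$2,643.75) = $4,195.73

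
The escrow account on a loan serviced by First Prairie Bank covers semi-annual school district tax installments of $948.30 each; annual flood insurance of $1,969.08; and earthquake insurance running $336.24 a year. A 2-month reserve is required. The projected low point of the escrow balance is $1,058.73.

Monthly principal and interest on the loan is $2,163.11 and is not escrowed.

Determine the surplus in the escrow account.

School district tax: $948.30 × 2 = $1,896.60/yr
Flood insurance: $1,969.08/yr
Earthquake insurance: $336.24/yr
Yearly total = $1,896.60 + $1,969.08 + $336.24 = $4,201.92
Monthly = $4,201.92 ÷ 12 = $350.16
Cushion = 2 × $350.16 = $700.32
Surplus = $1,058.73 − $700.32 = $358.41

$358.41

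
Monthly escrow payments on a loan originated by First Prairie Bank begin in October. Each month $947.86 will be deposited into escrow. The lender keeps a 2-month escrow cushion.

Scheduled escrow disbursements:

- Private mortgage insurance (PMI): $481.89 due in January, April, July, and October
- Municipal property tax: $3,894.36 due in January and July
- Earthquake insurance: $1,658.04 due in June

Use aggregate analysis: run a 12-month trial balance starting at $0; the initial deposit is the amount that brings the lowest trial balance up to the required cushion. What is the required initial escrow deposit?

Cushion = 2 × $947.86 = $1,895.72
Trial balance (start $0, +$947.86 each month, − disbursements):
  Oct: +$947.86 − $481.89 → $465.97
  Nov: +$947.86 → $1,413.83
  Dec: +$947.86 → $2,361.69
  Jan: +$947.86 − $4,376.25 → -$1,066.70
  Feb: +$947.86 → -$118.84
  Mar: +$947.86 → $829.02
  Apr: +$947.86 − $481.89 → $1,294.99
  May: +$947.86 → $2,242.85
  Jun: +$947.86 − $1,658.04 → $1,532.67
  Jul: +$947.86 − $4,376.25 → -$1,895.72
  Aug: +$947.86 → -$947.86
  Sep: +$947.86 → $0.00
Lowest trial balance = -$1,895.72 (Jul)
Initial deposit = cushion − low point = $1,895.72 − (-$1,895.72) = $3,791.44

$3,791.44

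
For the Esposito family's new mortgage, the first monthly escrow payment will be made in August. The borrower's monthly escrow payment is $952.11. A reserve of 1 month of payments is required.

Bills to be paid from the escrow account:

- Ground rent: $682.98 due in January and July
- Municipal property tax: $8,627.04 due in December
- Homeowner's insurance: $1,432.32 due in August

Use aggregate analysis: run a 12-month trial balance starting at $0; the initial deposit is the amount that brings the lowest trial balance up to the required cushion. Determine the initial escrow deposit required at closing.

Cushion = 1 × $952.11 = $952.11
Trial balance (start $0, +$952.11 each month, − disbursements):
  Aug: +$952.11 − $1,432.32 → -$480.21
  Sep: +$952.11 → $471.90
  Oct: +$952.11 → $1,424.01
  Nov: +$952.11 → $2,376.12
  Dec: +$952.11 − $8,627.04 → -$5,298.81
  Jan: +$952.11 − $682.98 → -$5,029.68
  Feb: +$952.11 → -$4,077.57
  Mar: +$952.11 → -$3,125.46
  Apr: +$952.11 → -$2,173.35
  May: +$952.11 → -$1,221.24
  Jun: +$952.11 → -$269.13
  Jul: +$952.11 − $682.98 → $0.00
Lowest trial balance = -$5,298.81 (Dec)
Initial deposit = cushion − low point = $952.11 − (-$5,298.81) = $6,250.92

$6,250.92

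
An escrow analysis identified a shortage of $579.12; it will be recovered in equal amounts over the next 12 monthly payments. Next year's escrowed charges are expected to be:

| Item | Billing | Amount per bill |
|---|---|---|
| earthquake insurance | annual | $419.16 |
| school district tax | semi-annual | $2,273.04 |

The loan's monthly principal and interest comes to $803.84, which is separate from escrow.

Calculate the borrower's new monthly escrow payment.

Earthquake insurance = $419.16
School district tax = $2,273.04 × 2 = $4,546.08
Total per year = $419.16 + $4,546.08 = $4,965.24
Monthly escrow = $4,965.24 / 12 = $413.77
Monthly shortage recovery: $579.12 / 12 = $48.26
New monthly escrow = $413.77 + $48.26 = $462.03

$462.03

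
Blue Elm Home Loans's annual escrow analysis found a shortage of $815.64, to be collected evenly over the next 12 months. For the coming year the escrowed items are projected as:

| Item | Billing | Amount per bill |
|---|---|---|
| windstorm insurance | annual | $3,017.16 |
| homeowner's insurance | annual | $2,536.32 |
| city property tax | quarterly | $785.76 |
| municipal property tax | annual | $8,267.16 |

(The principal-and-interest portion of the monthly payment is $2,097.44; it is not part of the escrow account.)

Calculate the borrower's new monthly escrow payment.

$1,481.61

Windstorm insurance — $3,017.16
Homeowner's insurance — $2,536.32
City property tax — $785.76 × 4 = $3,143.04
Municipal property tax — $8,267.16
Yearly total = $16,963.68
Monthly = $16,963.68 / 12 = $1,413.64
Shortage spread = $815.64 ÷ 12 = $67.97/mo
New monthly escrow = $1,413.64 + $67.97 = $1,481.61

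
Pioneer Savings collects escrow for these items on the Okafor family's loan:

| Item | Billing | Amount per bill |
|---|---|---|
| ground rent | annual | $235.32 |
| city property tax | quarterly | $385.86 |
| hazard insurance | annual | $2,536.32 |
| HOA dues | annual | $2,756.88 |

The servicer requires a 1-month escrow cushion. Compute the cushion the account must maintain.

Ground rent = $235.32 per year
City property tax = $385.86 × 4 = $1,543.44 per year
Hazard insurance = $2,536.32 per year
HOA dues = $2,756.88 per year
Yearly total = $235.32 + $1,543.44 + $2,536.32 + $2,756.88 = $7,071.96
Monthly escrow = $7,071.96 ÷ 12 = $589.33
Reserve = 1 × $589.33 = $589.33

$589.33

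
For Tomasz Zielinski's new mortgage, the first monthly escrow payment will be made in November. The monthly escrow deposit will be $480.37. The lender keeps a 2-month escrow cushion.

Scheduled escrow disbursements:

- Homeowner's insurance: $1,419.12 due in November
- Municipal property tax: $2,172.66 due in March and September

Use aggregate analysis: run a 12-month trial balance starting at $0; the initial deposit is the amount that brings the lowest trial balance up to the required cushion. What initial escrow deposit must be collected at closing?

Cushion = 2 × $480.37 = $960.74
Trial balance (start $0, +$480.37 each month, − disbursements):
  Nov: +$480.37 − $1,419.12 → -$938.75
  Dec: +$480.37 → -$458.38
  Jan: +$480.37 → $21.99
  Feb: +$480.37 → $502.36
  Mar: +$480.37 − $2,172.66 → -$1,189.93
  Apr: +$480.37 → -$709.56
  May: +$480.37 → -$229.19
  Jun: +$480.37 → $251.18
  Jul: +$480.37 → $731.55
  Aug: +$480.37 → $1,211.92
  Sep: +$480.37 − $2,172.66 → -$480.37
  Oct: +$480.37 → $0.00
Lowest trial balance = -$1,189.93 (Mar)
Initial deposit = cushion − low point = $960.74 − (-$1,189.93) = $2,150.67

$2,150.67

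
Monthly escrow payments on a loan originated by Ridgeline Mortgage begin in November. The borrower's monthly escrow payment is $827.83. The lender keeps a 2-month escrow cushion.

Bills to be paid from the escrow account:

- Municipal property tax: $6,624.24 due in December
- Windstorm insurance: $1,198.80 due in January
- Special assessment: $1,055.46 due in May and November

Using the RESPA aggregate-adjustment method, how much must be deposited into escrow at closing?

Cushion = 2 × $827.83 = $1,655.66
Trial balance (start $0, +$827.83 each month, − disbursements):
  Nov: +$827.83 − $1,055.46 → -$227.63
  Dec: +$827.83 − $6,624.24 → -$6,024.04
  Jan: +$827.83 − $1,198.80 → -$6,395.01
  Feb: +$827.83 → -$5,567.18
  Mar: +$827.83 → -$4,739.35
  Apr: +$827.83 → -$3,911.52
  May: +$827.83 − $1,055.46 → -$4,139.15
  Jun: +$827.83 → -$3,311.32
  Jul: +$827.83 → -$2,483.49
  Aug: +$827.83 → -$1,655.66
  Sep: +$827.83 → -$827.83
  Oct: +$827.83 → $0.00
Lowest trial balance = -$6,395.01 (Jan)
Initial deposit = cushion − low point = $1,655.66 − (-$6,395.01) = $8,050.67

$8,050.67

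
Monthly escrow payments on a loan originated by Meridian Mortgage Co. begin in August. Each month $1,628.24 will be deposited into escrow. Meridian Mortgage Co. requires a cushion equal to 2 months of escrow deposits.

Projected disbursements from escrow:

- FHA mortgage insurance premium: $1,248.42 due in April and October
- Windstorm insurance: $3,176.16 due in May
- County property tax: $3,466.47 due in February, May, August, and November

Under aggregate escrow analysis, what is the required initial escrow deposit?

$6,512.96

Cushion = 2 × $1,628.24 = $3,256.48
Trial balance (start $0, +$1,628.24 each month, − disbursements):
  Aug: +$1,628.24 − $3,466.47 → -$1,838.23
  Sep: +$1,628.24 → -$209.99
  Oct: +$1,628.24 − $1,248.42 → $169.83
  Nov: +$1,628.24 − $3,466.47 → -$1,668.40
  Dec: +$1,628.24 → -$40.16
  Jan: +$1,628.24 → $1,588.08
  Feb: +$1,628.24 − $3,466.47 → -$250.15
  Mar: +$1,628.24 → $1,378.09
  Apr: +$1,628.24 − $1,248.42 → $1,757.91
  May: +$1,628.24 − $6,642.63 → -$3,256.48
  Jun: +$1,628.24 → -$1,628.24
  Jul: +$1,628.24 → $0.00
Lowest trial balance = -$3,256.48 (May)
Initial deposit = cushion − low point = $3,256.48 − (-$3,256.48) = $6,512.96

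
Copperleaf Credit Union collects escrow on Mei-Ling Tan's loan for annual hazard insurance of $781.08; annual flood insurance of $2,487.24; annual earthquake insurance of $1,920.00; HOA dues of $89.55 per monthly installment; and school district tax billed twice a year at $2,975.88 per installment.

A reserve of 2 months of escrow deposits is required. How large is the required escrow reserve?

Hazard insurance — $781.08/yr
Flood insurance — $2,487.24/yr
Earthquake insurance — $1,920.00/yr
HOA dues — $89.55 × 12 = $1,074.60/yr
School district tax — $2,975.88 × 2 = $5,951.76/yr
Yearly total = $781.08 + $2,487.24 + $1,920.00 + $1,074.60 + $5,951.76 = $12,214.68
Monthly = $12,214.68 / 12 = $1,017.89
Required cushion = 2 × $1,017.89 = $2,035.78

$2,035.78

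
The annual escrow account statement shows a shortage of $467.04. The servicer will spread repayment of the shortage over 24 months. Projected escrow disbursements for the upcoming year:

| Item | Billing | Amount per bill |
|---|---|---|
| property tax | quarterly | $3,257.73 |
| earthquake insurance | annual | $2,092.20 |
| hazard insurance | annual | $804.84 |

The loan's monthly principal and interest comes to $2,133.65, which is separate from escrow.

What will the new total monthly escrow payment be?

$1,346.79

Property tax = $3,257.73 × 4 = $13,030.92 per year
Earthquake insurance = $2,092.20 per year
Hazard insurance = $804.84 per year
Annual escrow total = $13,030.92 + $2,092.20 + $804.84 = $15,927.96
Monthly escrow = $15,927.96 / 12 = $1,327.33
Shortage spread = $467.04 ÷ 24 = $19.46/mo
New monthly escrow = $1,327.33 + $19.46 = $1,346.79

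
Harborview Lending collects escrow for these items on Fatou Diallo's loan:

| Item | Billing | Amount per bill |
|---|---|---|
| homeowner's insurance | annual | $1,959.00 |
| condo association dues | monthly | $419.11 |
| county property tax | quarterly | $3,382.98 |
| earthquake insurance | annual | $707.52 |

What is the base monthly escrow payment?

$1,768.98

Homeowner's insurance — $1,959.00/yr
Condo association dues — $419.11 × 12 = $5,029.32/yr
County property tax — $3,382.98 × 4 = $13,531.92/yr
Earthquake insurance — $707.52/yr
Total annual escrow = $21,227.76
Monthly = $21,227.76 ÷ 12 = $1,768.98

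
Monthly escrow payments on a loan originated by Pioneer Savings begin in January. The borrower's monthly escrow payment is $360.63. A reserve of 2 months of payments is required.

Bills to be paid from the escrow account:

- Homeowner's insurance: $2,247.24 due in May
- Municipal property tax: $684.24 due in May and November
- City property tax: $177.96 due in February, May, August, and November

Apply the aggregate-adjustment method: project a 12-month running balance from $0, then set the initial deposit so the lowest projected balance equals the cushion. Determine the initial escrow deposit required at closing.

$2,205.51

Cushion = 2 × $360.63 = $721.26
Trial balance (start $0, +$360.63 each month, − disbursements):
  Jan: +$360.63 → $360.63
  Feb: +$360.63 − $177.96 → $543.30
  Mar: +$360.63 → $903.93
  Apr: +$360.63 → $1,264.56
  May: +$360.63 − $3,109.44 → -$1,484.25
  Jun: +$360.63 → -$1,123.62
  Jul: +$360.63 → -$762.99
  Aug: +$360.63 − $177.96 → -$580.32
  Sep: +$360.63 → -$219.69
  Oct: +$360.63 → $140.94
  Nov: +$360.63 − $862.20 → -$360.63
  Dec: +$360.63 → $0.00
Lowest trial balance = -$1,484.25 (May)
Initial deposit = cushion − low point = $721.26 − (-$1,484.25) = $2,205.51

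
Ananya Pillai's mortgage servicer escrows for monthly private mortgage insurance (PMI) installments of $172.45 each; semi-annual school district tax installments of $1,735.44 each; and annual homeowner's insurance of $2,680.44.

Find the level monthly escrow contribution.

$685.06

Private mortgage insurance (PMI) — $172.45 × 12 = $2,069.40 annually
School district tax — $1,735.44 × 2 = $3,470.88 annually
Homeowner's insurance — $2,680.44 annually
Combined annual = $2,069.40 + $3,470.88 + $2,680.44 = $8,220.72
Monthly = $8,220.72 ÷ 12 = $685.06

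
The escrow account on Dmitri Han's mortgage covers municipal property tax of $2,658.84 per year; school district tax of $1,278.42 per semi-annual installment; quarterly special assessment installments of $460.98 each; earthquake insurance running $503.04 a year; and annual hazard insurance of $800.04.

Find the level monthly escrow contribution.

Municipal property tax: $2,658.84/yr
School district tax: $1,278.42 × 2 = $2,556.84/yr
Special assessment: $460.98 × 4 = $1,843.92/yr
Earthquake insurance: $503.04/yr
Hazard insurance: $800.04/yr
Total annual escrow = $8,362.68
Base monthly escrow = $8,362.68 / 12 = $696.89

$696.89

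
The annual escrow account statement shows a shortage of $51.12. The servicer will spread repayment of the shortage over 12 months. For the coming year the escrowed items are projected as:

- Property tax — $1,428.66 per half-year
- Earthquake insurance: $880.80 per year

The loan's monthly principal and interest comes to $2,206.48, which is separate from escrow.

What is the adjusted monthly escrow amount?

Property tax = $1,428.66 × 2 = $2,857.32 annually
Earthquake insurance = $880.80 annually
Total per year = $2,857.32 + $880.80 = $3,738.12
Monthly = $3,738.12 / 12 = $311.51
Monthly shortage recovery: $51.12 ÷ 12 = $4.26
Adjusted monthly = $311.51 + $4.26 = $315.77

$315.77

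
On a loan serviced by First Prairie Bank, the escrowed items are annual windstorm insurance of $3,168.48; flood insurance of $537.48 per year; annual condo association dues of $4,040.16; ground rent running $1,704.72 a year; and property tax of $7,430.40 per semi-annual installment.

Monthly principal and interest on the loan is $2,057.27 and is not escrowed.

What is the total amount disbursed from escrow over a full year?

$24,311.64

Windstorm insurance: $3,168.48/yr
Flood insurance: $537.48/yr
Condo association dues: $4,040.16/yr
Ground rent: $1,704.72/yr
Property tax: $7,430.40 × 2 = $14,860.80/yr
Total per year = $3,168.48 + $537.48 + $4,040.16 + $1,704.72 + $14,860.80 = $24,311.64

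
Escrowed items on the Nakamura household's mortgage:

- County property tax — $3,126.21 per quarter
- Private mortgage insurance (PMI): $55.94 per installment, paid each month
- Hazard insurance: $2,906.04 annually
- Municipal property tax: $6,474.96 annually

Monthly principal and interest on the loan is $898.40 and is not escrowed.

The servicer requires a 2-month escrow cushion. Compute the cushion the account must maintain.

$3,759.52

County property tax = $3,126.21 × 4 = $12,504.84
Private mortgage insurance (PMI) = $55.94 × 12 = $671.28
Hazard insurance = $2,906.04
Municipal property tax = $6,474.96
Yearly total = $22,557.12
Per month = $22,557.12 ÷ 12 = $1,879.76
Required cushion = 2 × $1,879.76 = $3,759.52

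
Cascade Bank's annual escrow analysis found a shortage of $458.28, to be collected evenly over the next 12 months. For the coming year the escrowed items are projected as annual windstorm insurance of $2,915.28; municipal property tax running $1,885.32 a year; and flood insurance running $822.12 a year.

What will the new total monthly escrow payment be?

$506.75

Windstorm insurance = $2,915.28/yr
Municipal property tax = $1,885.32/yr
Flood insurance = $822.12/yr
Annual escrow total = $5,622.72
Per month = $5,622.72 / 12 = $468.56
Shortage spread = $458.28 / 12 = $38.19/mo
Adjusted monthly = $468.56 + $38.19 = $506.75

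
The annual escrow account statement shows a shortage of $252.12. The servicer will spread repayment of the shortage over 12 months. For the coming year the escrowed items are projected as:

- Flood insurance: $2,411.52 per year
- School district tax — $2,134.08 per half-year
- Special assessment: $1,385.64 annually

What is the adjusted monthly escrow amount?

Flood insurance: $2,411.52 annually
School district tax: $2,134.08 × 2 = $4,268.16 annually
Special assessment: $1,385.64 annually
Annual escrow total = $8,065.32
Monthly = $8,065.32 ÷ 12 = $672.11
Monthly shortage recovery: $252.12 / 12 = $21.01
New monthly escrow = $672.11 + $21.01 = $693.12

$693.12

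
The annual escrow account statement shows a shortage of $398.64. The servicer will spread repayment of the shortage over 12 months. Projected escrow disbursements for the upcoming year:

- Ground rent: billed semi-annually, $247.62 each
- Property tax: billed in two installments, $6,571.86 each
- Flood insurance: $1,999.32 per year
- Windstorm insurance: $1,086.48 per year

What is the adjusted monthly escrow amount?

$1,426.95

Ground rent: $247.62 × 2 = $495.24/yr
Property tax: $6,571.86 × 2 = $13,143.72/yr
Flood insurance: $1,999.32/yr
Windstorm insurance: $1,086.48/yr
Yearly total = $16,724.76
Monthly escrow = $16,724.76 ÷ 12 = $1,393.73
Shortage spread = $398.64 ÷ 12 = $33.22/mo
Adjusted monthly = $1,393.73 + $33.22 = $1,426.95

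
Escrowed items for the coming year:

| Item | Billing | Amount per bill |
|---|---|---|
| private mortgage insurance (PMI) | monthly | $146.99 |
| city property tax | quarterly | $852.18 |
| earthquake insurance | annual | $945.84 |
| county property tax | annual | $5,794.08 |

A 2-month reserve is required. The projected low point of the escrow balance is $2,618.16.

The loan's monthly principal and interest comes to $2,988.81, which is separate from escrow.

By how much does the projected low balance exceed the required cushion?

Private mortgage insurance (PMI) = $146.99 × 12 = $1,763.88 annually
City property tax = $852.18 × 4 = $3,408.72 annually
Earthquake insurance = $945.84 annually
County property tax = $5,794.08 annually
Annual escrow total = $1,763.88 + $3,408.72 + $945.84 + $5,794.08 = $11,912.52
Monthly escrow = $11,912.52 / 12 = $992.71
Required reserve = 2 × $992.71 = $1,985.42
Surplus = $2,618.16 − $1,985.42 = $632.74

$632.74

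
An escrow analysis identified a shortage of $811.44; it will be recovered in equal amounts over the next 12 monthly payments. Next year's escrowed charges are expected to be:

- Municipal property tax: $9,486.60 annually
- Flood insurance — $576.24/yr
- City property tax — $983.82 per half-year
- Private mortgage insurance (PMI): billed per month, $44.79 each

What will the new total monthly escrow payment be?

$1,114.95

Municipal property tax: $9,486.60 per year
Flood insurance: $576.24 per year
City property tax: $983.82 × 2 = $1,967.64 per year
Private mortgage insurance (PMI): $44.79 × 12 = $537.48 per year
Yearly total = $9,486.60 + $576.24 + $1,967.64 + $537.48 = $12,567.96
Per month = $12,567.96 / 12 = $1,047.33
Shortage per month = $811.44 / 12 = $67.62
Adjusted monthly = $1,047.33 + $67.62 = $1,114.95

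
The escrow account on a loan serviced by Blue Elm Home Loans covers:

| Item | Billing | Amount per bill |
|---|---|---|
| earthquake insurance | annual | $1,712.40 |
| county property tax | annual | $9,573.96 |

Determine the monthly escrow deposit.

Earthquake insurance = $1,712.40/yr
County property tax = $9,573.96/yr
Yearly total = $1,712.40 + $9,573.96 = $11,286.36
Monthly escrow = $11,286.36 / 12 = $940.53

$940.53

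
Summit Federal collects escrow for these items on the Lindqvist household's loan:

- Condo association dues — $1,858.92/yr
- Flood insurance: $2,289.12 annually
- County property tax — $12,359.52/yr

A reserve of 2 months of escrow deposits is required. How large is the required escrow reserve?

Condo association dues: $1,858.92 annually
Flood insurance: $2,289.12 annually
County property tax: $12,359.52 annually
Combined annual = $1,858.92 + $2,289.12 + $12,359.52 = $16,507.56
Per month = $16,507.56 / 12 = $1,375.63
Reserve = 2 × $1,375.63 = $2,751.26

$2,751.26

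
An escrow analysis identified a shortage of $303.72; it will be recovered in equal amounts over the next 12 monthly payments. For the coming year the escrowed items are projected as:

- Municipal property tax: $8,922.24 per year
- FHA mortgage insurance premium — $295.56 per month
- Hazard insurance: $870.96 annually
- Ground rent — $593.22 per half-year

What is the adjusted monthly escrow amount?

$1,235.84

Municipal property tax = $8,922.24
FHA mortgage insurance premium = $295.56 × 12 = $3,546.72
Hazard insurance = $870.96
Ground rent = $593.22 × 2 = $1,186.44
Annual escrow total = $14,526.36
Per month = $14,526.36 / 12 = $1,210.53
Monthly shortage recovery: $303.72 ÷ 12 = $25.31
Adjusted monthly = $1,210.53 + $25.31 = $1,235.84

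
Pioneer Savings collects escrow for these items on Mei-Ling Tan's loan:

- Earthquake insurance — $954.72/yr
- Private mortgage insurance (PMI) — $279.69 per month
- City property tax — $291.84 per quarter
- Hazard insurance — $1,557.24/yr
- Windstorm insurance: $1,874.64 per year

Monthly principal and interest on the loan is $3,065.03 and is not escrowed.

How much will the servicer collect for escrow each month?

$742.52

Earthquake insurance: $954.72 per year
Private mortgage insurance (PMI): $279.69 × 12 = $3,356.28 per year
City property tax: $291.84 × 4 = $1,167.36 per year
Hazard insurance: $1,557.24 per year
Windstorm insurance: $1,874.64 per year
Combined annual = $954.72 + $3,356.28 + $1,167.36 + $1,557.24 + $1,874.64 = $8,910.24
Base monthly escrow = $8,910.24 / 12 = $742.52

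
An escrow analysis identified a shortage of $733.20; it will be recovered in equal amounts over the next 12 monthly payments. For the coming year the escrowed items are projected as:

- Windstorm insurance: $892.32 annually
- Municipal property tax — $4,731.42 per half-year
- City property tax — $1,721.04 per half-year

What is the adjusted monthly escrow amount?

$1,210.87

Windstorm insurance — $892.32 per year
Municipal property tax — $4,731.42 × 2 = $9,462.84 per year
City property tax — $1,721.04 × 2 = $3,442.08 per year
Yearly total = $892.32 + $9,462.84 + $3,442.08 = $13,797.24
Monthly = $13,797.24 / 12 = $1,149.77
Monthly shortage recovery: $733.20 ÷ 12 = $61.10
New monthly escrow = $1,149.77 + $61.10 = $1,210.87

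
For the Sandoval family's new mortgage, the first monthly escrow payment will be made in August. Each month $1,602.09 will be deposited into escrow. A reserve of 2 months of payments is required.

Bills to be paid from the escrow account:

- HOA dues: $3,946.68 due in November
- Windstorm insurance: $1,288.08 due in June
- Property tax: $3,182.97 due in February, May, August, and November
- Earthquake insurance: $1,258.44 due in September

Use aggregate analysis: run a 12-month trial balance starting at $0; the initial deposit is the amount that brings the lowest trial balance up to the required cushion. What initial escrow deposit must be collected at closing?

Cushion = 2 × $1,602.09 = $3,204.18
Trial balance (start $0, +$1,602.09 each month, − disbursements):
  Aug: +$1,602.09 − $3,182.97 → -$1,580.88
  Sep: +$1,602.09 − $1,258.44 → -$1,237.23
  Oct: +$1,602.09 → $364.86
  Nov: +$1,602.09 − $7,129.65 → -$5,162.70
  Dec: +$1,602.09 → -$3,560.61
  Jan: +$1,602.09 → -$1,958.52
  Feb: +$1,602.09 − $3,182.97 → -$3,539.40
  Mar: +$1,602.09 → -$1,937.31
  Apr: +$1,602.09 → -$335.22
  May: +$1,602.09 − $3,182.97 → -$1,916.10
  Jun: +$1,602.09 − $1,288.08 → -$1,602.09
  Jul: +$1,602.09 → $0.00
Lowest trial balance = -$5,162.70 (Nov)
Initial deposit = cushion − low point = $3,204.18 − (-$5,162.70) = $8,366.88

$8,366.88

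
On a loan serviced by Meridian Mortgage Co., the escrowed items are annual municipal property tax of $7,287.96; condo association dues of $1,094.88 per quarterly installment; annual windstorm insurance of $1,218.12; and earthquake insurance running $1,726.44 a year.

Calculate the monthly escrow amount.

Municipal property tax = $7,287.96/yr
Condo association dues = $1,094.88 × 4 = $4,379.52/yr
Windstorm insurance = $1,218.12/yr
Earthquake insurance = $1,726.44/yr
Yearly total = $7,287.96 + $4,379.52 + $1,218.12 + $1,726.44 = $14,612.04
Monthly escrow = $14,612.04 / 12 = $1,217.67

$1,217.67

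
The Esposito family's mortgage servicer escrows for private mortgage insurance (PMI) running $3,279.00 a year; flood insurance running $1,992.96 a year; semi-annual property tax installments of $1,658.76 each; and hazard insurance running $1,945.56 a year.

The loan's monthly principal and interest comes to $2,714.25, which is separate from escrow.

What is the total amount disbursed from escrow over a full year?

Private mortgage insurance (PMI) = $3,279.00
Flood insurance = $1,992.96
Property tax = $1,658.76 × 2 = $3,317.52
Hazard insurance = $1,945.56
Total per year = $10,535.04

$10,535.04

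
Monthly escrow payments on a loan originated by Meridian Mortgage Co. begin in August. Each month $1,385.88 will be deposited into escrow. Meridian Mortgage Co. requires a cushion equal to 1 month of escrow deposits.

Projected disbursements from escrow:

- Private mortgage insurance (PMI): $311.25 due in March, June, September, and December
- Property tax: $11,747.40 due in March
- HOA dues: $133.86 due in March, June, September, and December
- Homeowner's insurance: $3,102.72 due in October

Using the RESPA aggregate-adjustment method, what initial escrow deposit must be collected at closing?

$6,484.29

Cushion = 1 × $1,385.88 = $1,385.88
Trial balance (start $0, +$1,385.88 each month, − disbursements):
  Aug: +$1,385.88 → $1,385.88
  Sep: +$1,385.88 − $445.11 → $2,326.65
  Oct: +$1,385.88 − $3,102.72 → $609.81
  Nov: +$1,385.88 → $1,995.69
  Dec: +$1,385.88 − $445.11 → $2,936.46
  Jan: +$1,385.88 → $4,322.34
  Feb: +$1,385.88 → $5,708.22
  Mar: +$1,385.88 − $12,192.51 → -$5,098.41
  Apr: +$1,385.88 → -$3,712.53
  May: +$1,385.88 → -$2,326.65
  Jun: +$1,385.88 − $445.11 → -$1,385.88
  Jul: +$1,385.88 → $0.00
Lowest trial balance = -$5,098.41 (Mar)
Initial deposit = cushion − low point = $1,385.88 − (-$5,098.41) = $6,484.29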